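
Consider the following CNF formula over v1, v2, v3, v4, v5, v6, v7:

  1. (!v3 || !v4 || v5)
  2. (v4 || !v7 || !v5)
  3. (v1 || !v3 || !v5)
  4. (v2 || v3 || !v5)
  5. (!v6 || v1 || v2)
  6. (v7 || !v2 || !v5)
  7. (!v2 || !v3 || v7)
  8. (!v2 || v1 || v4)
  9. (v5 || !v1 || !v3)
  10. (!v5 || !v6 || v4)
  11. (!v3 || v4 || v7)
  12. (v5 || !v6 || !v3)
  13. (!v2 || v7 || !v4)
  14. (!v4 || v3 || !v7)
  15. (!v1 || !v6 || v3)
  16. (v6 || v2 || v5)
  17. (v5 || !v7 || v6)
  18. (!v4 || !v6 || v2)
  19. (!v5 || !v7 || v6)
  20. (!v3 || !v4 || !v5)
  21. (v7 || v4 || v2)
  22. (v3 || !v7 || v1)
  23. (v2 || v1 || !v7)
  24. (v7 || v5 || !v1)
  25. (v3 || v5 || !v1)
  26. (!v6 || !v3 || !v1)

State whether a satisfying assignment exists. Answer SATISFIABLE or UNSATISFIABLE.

v5 = True:
  v7 = True:
    propagation gives v4=True, v3=True; an empty clause results — contradiction.
  v7 = False:
    propagation gives v2=False, v3=True, v1=True, v4=True; an empty clause results — contradiction.
v5 = False:
  v3 = True:
    propagation gives v4=False, v1=False, v2=False, v6=False; an empty clause results — contradiction.
  v3 = False:
    v2 = True:
      propagation gives v4=True; contradiction.
    v2 = False:
      propagation gives v6=False; contradiction.
Every branch closes, so no satisfying assignment exists.

UNSATISFIABLE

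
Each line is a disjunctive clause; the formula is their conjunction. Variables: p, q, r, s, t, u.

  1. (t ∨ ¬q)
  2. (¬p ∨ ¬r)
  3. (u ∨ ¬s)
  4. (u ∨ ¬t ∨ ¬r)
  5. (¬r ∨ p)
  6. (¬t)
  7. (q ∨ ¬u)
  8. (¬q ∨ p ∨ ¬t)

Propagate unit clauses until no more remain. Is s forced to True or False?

False

(¬t) is a unit clause: t = False.
(t ∨ ¬q) with t = False leaves only ¬q, so q = False.
(q ∨ ¬u) with q = False leaves only ¬u, so u = False.
(u ∨ ¬s): since u = False, the clause reduces to (¬s). s = False.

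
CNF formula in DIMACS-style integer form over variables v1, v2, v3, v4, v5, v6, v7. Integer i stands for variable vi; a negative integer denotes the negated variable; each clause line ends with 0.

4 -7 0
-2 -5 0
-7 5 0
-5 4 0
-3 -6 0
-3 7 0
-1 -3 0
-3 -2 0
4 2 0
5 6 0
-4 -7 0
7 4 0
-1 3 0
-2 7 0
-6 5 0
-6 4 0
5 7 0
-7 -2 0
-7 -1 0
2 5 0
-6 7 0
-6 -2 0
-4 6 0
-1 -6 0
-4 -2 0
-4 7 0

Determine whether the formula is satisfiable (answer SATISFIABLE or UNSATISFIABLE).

UNSATISFIABLE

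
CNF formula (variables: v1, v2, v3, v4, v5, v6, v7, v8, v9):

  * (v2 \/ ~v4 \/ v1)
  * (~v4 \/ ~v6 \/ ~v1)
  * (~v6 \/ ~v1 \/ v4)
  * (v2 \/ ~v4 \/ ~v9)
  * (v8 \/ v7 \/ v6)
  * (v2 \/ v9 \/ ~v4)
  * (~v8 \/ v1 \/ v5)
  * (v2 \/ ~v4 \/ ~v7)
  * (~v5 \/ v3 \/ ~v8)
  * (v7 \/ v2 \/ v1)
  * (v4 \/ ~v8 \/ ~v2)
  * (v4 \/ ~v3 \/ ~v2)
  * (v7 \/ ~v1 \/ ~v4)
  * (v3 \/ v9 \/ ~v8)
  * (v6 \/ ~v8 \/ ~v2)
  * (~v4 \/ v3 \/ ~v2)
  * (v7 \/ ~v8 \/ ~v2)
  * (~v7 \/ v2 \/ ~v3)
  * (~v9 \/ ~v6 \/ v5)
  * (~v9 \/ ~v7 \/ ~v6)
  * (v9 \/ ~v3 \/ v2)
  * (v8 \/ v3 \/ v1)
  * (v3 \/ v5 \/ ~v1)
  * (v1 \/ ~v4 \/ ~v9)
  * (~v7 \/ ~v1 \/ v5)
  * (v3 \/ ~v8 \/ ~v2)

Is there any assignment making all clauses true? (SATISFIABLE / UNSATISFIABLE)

SATISFIABLE

Set v1 = True and propagate.
For the remaining variables, v2 = False, v3 = False, v4 = False, v5 = True, v6 = False, v7 = True, v8 = False, v9 = False works.
Every clause has at least one true literal under this assignment.
So v1 = 1  v2 = 0  v3 = 0  v4 = 0  v5 = 1  v6 = 0  v7 = 1  v8 = 0  v9 = 0 is a satisfying assignment.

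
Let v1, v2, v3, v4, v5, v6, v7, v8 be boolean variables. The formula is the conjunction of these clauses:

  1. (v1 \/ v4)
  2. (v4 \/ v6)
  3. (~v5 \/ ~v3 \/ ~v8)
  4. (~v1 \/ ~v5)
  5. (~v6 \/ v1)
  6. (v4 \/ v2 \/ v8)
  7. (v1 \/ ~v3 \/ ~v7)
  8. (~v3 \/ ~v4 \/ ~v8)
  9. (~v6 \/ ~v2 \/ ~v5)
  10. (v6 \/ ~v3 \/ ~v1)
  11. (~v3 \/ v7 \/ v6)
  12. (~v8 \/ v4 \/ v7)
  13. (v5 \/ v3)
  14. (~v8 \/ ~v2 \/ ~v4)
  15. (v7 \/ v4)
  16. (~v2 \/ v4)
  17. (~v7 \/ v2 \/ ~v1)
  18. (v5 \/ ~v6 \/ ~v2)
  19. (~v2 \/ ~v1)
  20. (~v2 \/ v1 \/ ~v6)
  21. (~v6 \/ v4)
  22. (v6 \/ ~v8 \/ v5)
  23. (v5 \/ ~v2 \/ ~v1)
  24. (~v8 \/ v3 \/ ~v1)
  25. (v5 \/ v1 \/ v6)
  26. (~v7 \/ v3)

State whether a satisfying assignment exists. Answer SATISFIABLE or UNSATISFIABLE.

Set v1 = False and propagate.
  then v4 is forced to True.
  then v6 is forced to False.
  then v5 is forced to True.
Try v2 = False.
Branch on v3: take v3 = False.
  then v7 is forced to False.
v8 is now unconstrained; take v8 = True.
So v1=False, v2=False, v3=False, v4=True, v5=True, v6=False, v7=False, v8=True is a satisfying assignment.

SATISFIABLE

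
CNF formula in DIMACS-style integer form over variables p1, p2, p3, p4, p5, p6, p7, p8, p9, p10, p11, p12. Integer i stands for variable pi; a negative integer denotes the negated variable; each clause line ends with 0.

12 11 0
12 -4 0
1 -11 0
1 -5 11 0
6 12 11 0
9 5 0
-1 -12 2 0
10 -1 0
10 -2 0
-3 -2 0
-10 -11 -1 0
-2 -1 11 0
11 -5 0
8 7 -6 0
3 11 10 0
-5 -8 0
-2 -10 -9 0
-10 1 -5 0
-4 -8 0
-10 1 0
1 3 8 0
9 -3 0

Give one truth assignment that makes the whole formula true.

Set p1 = False and propagate.
  then p11 is forced to False.
  then p12 is forced to True.
  then p5 is forced to False.
  then p9 is forced to True.
  then p10 is forced to False.
  then p2 is forced to False.
  then p3 is forced to True.
Set p4 = True and propagate.
  then p8 is forced to False.
Try p6 = False.
p7 is now unconstrained; take p7 = False.
Every clause has at least one true literal under this assignment.

p1=F, p2=F, p3=T, p4=T, p5=F, p6=F, p7=F, p8=F, p9=T, p10=F, p11=F, p12=T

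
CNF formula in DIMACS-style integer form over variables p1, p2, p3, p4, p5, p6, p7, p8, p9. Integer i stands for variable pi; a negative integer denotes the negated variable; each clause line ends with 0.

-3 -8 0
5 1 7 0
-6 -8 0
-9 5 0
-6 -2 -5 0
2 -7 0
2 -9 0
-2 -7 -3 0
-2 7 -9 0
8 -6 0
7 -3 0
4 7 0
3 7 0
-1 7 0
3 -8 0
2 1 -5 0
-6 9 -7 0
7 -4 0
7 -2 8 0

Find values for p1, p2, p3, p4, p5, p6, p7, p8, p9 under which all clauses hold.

p1 = True, p2 = True, p3 = False, p4 = False, p5 = False, p6 = False, p7 = True, p8 = False, p9 = False

Check each clause:
  1. (~p8 \/ ~p3) — ~p8 is true.
  2. (p5 \/ p7 \/ p1) — p1 is true.
  3. (~p6 \/ ~p8) — ~p8 is true.
  4. (p5 \/ ~p9) — ~p9 is true.
  5. (~p2 \/ ~p6 \/ ~p5) — ~p6 is true.
  6. (p2 \/ ~p7) — p2 is true.
  7. (p2 \/ ~p9) — p2 is true.
  8. (~p3 \/ ~p2 \/ ~p7) — ~p3 is true.
  9. (~p9 \/ p7 \/ ~p2) — p7 is true.
  10. (~p6 \/ p8) — ~p6 is true.
  11. (p7 \/ ~p3) — ~p3 is true.
  12. (p4 \/ p7) — p7 is true.
  13. (p3 \/ p7) — p7 is true.
  14. (~p1 \/ p7) — p7 is true.
  15. (~p8 \/ p3) — ~p8 is true.
  16. (p1 \/ ~p5 \/ p2) — p1 is true.
  17. (p9 \/ ~p6 \/ ~p7) — ~p6 is true.
  18. (~p4 \/ p7) — ~p4 is true.
  19. (p7 \/ ~p2 \/ p8) — p7 is true.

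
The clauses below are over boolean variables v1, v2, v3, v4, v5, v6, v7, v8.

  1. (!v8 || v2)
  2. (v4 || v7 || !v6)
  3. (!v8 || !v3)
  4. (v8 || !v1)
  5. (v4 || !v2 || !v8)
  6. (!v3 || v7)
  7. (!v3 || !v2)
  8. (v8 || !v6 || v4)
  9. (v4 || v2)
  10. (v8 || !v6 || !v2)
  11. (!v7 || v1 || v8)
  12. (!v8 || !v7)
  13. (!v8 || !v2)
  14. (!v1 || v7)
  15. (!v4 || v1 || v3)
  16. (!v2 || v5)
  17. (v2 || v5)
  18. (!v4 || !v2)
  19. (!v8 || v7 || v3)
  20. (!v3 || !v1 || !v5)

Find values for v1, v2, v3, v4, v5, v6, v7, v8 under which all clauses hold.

v6 occurs only negated in the remaining clauses — set v6 = False.
Try v1 = False.
Try v2 = True.
  then v3 is forced to False.
  then v8 is forced to False.
  then v7 is forced to False.
  then v4 is forced to False.
  then v5 is forced to True.
Check each clause:
  1. (!v8 || v2) — !v8 is true.
  2. (v7 || v4 || !v6) — !v6 is true.
  3. (!v3 || !v8) — !v8 is true.
  4. (v8 || !v1) — !v1 is true.
  5. (v4 || !v2 || !v8) — !v8 is true.
  6. (v7 || !v3) — !v3 is true.
  7. (!v2 || !v3) — !v3 is true.
  8. (v8 || v4 || !v6) — !v6 is true.
  9. (v2 || v4) — v2 is true.
  10. (!v6 || !v2 || v8) — !v6 is true.
  11. (v1 || !v7 || v8) — !v7 is true.
  12. (!v8 || !v7) — !v8 is true.
  13. (!v2 || !v8) — !v8 is true.
  14. (!v1 || v7) — !v1 is true.
  15. (v1 || v3 || !v4) — !v4 is true.
  16. (v5 || !v2) — v5 is true.
  17. (v5 || v2) — v2 is true.
  18. (!v4 || !v2) — !v4 is true.
  19. (v3 || !v8 || v7) — !v8 is true.
  20. (!v5 || !v3 || !v1) — !v3 is true.

v1=F  v2=T  v3=F  v4=F  v5=T  v6=F  v7=F  v8=F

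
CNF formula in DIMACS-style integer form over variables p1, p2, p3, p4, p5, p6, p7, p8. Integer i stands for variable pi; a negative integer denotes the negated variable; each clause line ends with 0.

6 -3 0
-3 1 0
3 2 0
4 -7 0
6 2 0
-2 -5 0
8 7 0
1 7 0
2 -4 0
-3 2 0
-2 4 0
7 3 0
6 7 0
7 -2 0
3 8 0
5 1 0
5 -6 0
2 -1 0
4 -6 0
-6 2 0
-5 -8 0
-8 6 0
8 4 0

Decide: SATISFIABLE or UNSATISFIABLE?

p2 = True:
  propagation gives p5=False, p4=True, p7=True, p1=True; an empty clause results — contradiction.
p2 = False:
  propagation gives p3=True; an empty clause results — contradiction.
Every branch closes, so no satisfying assignment exists.

UNSATISFIABLE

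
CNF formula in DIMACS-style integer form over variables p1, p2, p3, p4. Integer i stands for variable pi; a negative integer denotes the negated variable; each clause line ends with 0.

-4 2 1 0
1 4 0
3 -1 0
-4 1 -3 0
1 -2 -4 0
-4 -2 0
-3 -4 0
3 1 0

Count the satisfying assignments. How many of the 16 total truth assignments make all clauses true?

Satisfying assignments:
  p1=1 p2=0 p3=1 p4=0
  p1=1 p2=1 p3=1 p4=0
Count: 2.

2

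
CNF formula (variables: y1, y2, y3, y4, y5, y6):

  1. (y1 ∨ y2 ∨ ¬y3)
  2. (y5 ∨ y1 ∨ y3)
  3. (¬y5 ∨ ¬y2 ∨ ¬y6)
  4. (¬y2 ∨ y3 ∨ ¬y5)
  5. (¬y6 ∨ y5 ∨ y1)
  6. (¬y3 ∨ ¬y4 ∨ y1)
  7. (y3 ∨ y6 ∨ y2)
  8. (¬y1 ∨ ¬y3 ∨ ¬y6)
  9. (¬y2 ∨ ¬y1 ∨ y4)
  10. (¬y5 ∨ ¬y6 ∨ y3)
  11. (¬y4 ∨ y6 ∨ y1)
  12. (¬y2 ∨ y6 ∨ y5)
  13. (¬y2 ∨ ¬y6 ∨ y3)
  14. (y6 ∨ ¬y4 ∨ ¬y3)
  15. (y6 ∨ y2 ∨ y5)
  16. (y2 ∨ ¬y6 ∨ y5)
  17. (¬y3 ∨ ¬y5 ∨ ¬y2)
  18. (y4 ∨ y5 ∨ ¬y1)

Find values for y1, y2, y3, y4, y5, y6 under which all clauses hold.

y1=1, y2=0, y3=1, y4=0, y5=1, y6=0

Check each clause:
  1. (y2 ∨ y1 ∨ ¬y3) — y1 is true.
  2. (y5 ∨ y3 ∨ y1) — y1 is true.
  3. (¬y2 ∨ ¬y5 ∨ ¬y6) — ¬y6 is true.
  4. (y3 ∨ ¬y5 ∨ ¬y2) — y3 is true.
  5. (y1 ∨ y5 ∨ ¬y6) — y1 is true.
  6. (¬y4 ∨ y1 ∨ ¬y3) — y1 is true.
  7. (y2 ∨ y3 ∨ y6) — y3 is true.
  8. (¬y1 ∨ ¬y3 ∨ ¬y6) — ¬y6 is true.
  9. (¬y2 ∨ ¬y1 ∨ y4) — ¬y2 is true.
  10. (¬y5 ∨ y3 ∨ ¬y6) — y3 is true.
  11. (y1 ∨ y6 ∨ ¬y4) — y1 is true.
  12. (y6 ∨ y5 ∨ ¬y2) — y5 is true.
  13. (y3 ∨ ¬y2 ∨ ¬y6) — ¬y6 is true.
  14. (¬y4 ∨ ¬y3 ∨ y6) — ¬y4 is true.
  15. (y5 ∨ y6 ∨ y2) — y5 is true.
  16. (y2 ∨ y5 ∨ ¬y6) — ¬y6 is true.
  17. (¬y2 ∨ ¬y5 ∨ ¬y3) — ¬y2 is true.
  18. (y5 ∨ ¬y1 ∨ y4) — y5 is true.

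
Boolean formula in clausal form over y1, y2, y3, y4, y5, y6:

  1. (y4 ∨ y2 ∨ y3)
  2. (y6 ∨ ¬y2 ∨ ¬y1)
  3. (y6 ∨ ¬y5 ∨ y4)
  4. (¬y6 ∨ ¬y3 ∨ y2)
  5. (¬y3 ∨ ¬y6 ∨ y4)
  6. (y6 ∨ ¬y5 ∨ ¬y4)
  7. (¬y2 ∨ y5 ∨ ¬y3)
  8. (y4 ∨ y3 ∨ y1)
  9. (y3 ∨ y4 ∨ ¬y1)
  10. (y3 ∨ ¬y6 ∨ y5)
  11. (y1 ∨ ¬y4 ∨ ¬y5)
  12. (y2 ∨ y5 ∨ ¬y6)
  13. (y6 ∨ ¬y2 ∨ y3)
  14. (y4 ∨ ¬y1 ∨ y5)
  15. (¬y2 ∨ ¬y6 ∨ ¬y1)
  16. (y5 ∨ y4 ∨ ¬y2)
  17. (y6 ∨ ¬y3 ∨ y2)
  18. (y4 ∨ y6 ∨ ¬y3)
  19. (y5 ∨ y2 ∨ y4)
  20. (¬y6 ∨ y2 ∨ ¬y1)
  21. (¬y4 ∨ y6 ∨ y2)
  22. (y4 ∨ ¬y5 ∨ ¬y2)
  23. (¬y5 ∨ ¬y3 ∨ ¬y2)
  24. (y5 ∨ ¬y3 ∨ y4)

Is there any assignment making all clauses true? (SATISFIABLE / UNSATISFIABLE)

y2 = True:
  y4 = True:
    y5 = True:
      propagation gives y6=True, y1=True; contradiction.
    y5 = False:
      propagation gives y3=False, y6=False; contradiction.
  y4 = False:
    propagation gives y5=True; an empty clause results — contradiction.
y2 = False:
  y4 = True:
    propagation gives y6=True, y3=False, y5=True, y1=True; an empty clause results — contradiction.
  y4 = False:
    propagation gives y3=True, y6=False; an empty clause results — contradiction.
Every branch closes, so no satisfying assignment exists.

UNSATISFIABLE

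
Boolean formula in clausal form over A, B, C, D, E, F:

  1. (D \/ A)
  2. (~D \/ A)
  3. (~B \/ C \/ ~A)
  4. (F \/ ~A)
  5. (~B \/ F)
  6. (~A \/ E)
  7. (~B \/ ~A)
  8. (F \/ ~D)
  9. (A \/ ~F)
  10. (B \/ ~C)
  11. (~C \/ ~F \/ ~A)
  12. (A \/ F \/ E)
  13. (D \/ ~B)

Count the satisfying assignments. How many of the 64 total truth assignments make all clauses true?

2

Satisfying assignments:
  A=T B=F C=F D=F E=T F=T
  A=T B=F C=F D=T E=T F=T
That's 2 in total.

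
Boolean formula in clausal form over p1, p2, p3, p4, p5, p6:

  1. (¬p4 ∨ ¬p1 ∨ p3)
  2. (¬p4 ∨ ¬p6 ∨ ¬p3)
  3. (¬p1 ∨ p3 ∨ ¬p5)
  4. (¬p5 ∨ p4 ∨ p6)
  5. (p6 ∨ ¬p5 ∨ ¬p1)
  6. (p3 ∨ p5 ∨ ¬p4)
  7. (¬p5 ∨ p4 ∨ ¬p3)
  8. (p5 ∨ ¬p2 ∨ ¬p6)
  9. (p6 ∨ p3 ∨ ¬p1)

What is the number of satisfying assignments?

22

Case analysis on p3 and p5:
  p3=1, p5=1: remaining (p1,p2,p4,p6) ∈ {(0,0,1,0); (0,1,1,0)} — 2.
  p3=1, p5=0: p1 free; 5 ways for (p2,p4,p6) × 2^1 = 10.
  p3=0, p5=1: p2 free; 3 ways for (p1,p4,p6) × 2^1 = 6.
  p3=0, p5=0: remaining (p1,p2,p4,p6) ∈ {(0,0,0,0); (0,0,0,1); (0,1,0,0); (1,0,0,1)} — 4.
Total: 2 + 10 + 6 + 4 = 22.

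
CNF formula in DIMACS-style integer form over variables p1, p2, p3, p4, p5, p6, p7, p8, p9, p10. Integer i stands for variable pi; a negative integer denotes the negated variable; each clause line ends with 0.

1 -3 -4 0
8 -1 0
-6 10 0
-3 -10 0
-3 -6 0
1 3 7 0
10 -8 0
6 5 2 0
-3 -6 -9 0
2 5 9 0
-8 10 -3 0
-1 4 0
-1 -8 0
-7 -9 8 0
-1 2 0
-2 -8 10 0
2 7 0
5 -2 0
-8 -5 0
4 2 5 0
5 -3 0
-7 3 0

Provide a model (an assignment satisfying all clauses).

p1=False, p2=True, p3=True, p4=False, p5=True, p6=False, p7=True, p8=False, p9=False, p10=False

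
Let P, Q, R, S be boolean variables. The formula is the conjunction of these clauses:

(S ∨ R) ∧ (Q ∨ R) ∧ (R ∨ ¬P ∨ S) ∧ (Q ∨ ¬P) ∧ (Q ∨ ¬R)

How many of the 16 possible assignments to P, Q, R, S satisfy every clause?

6

The models are:
  P=0 Q=1 R=0 S=1
  P=0 Q=1 R=1 S=0
  P=0 Q=1 R=1 S=1
  P=1 Q=1 R=0 S=1
  P=1 Q=1 R=1 S=0
  P=1 Q=1 R=1 S=1
Count: 6.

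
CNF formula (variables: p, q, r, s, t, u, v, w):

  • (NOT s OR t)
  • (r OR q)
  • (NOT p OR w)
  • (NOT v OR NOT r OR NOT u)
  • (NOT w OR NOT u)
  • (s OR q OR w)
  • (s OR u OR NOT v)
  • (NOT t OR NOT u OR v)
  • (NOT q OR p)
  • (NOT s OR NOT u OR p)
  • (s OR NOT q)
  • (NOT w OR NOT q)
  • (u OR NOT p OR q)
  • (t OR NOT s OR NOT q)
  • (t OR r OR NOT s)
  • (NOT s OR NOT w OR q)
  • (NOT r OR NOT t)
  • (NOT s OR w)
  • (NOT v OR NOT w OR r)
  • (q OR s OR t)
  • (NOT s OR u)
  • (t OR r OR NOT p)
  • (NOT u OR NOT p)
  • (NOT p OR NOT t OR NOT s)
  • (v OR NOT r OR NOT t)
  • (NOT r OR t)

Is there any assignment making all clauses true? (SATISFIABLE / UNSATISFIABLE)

UNSATISFIABLE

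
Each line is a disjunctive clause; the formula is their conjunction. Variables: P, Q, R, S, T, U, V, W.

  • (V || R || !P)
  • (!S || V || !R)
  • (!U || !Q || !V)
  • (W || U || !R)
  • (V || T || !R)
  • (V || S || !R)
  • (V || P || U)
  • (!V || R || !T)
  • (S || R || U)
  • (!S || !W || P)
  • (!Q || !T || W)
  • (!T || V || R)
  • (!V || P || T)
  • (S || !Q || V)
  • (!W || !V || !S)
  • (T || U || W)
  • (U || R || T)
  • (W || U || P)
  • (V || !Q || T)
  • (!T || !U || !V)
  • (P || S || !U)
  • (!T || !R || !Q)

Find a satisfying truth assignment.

P=False, Q=False, R=True, S=False, T=True, U=False, V=True, W=True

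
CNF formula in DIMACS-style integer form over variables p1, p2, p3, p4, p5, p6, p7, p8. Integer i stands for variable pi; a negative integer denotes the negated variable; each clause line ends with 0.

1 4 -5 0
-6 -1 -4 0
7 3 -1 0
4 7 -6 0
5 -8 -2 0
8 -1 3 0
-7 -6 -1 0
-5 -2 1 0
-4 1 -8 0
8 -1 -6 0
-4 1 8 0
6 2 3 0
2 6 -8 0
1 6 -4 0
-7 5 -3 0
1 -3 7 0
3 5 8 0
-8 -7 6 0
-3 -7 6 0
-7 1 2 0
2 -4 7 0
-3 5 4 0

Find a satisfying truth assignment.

p1 = T  p2 = T  p3 = T  p4 = T  p5 = T  p6 = F  p7 = F  p8 = T

Check each clause:
  1. (p4 \/ ~p5 \/ p1) — p1 is true.
  2. (~p4 \/ ~p1 \/ ~p6) — ~p6 is true.
  3. (p7 \/ p3 \/ ~p1) — p3 is true.
  4. (~p6 \/ p7 \/ p4) — ~p6 is true.
  5. (~p2 \/ p5 \/ ~p8) — p5 is true.
  6. (~p1 \/ p3 \/ p8) — p8 is true.
  7. (~p1 \/ ~p6 \/ ~p7) — ~p7 is true.
  8. (p1 \/ ~p5 \/ ~p2) — p1 is true.
  9. (~p4 \/ ~p8 \/ p1) — p1 is true.
  10. (~p6 \/ ~p1 \/ p8) — p8 is true.
  11. (p1 \/ ~p4 \/ p8) — p8 is true.
  12. (p2 \/ p6 \/ p3) — p2 is true.
  13. (~p8 \/ p6 \/ p2) — p2 is true.
  14. (p1 \/ p6 \/ ~p4) — p1 is true.
  15. (~p7 \/ ~p3 \/ p5) — p5 is true.
  16. (p1 \/ p7 \/ ~p3) — p1 is true.
  17. (p8 \/ p3 \/ p5) — p8 is true.
  18. (p6 \/ ~p8 \/ ~p7) — ~p7 is true.
  19. (~p7 \/ p6 \/ ~p3) — ~p7 is true.
  20. (p2 \/ p1 \/ ~p7) — ~p7 is true.
  21. (p2 \/ p7 \/ ~p4) — p2 is true.
  22. (p5 \/ ~p3 \/ p4) — p5 is true.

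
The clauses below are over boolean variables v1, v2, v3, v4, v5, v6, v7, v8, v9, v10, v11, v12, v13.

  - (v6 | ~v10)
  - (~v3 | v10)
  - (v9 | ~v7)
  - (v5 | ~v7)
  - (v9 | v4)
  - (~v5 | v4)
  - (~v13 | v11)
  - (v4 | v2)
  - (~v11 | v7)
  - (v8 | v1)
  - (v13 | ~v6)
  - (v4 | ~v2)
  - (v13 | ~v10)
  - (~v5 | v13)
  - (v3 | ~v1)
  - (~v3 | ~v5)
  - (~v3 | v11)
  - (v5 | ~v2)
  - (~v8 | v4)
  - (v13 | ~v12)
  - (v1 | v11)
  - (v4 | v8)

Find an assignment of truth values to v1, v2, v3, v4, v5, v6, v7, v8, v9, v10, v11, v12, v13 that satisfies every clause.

v4 occurs only positively in the remaining clauses — set v4 = True.
Pure literal: v9 appears only positively; assign v9 = True.
Branch on v1: take v1 = False.
  then v8 is forced to True.
  then v11 is forced to True.
  then v7 is forced to True.
  then v5 is forced to True.
  then v13 is forced to True.
  then v3 is forced to False.
Try v6 = True.
v2, v10, v12 are now unconstrained; take v2 = False, v10 = False, v12 = True.

v1 = False  v2 = False  v3 = False  v4 = True  v5 = True  v6 = True  v7 = True  v8 = True  v9 = True  v10 = False  v11 = True  v12 = True  v13 = True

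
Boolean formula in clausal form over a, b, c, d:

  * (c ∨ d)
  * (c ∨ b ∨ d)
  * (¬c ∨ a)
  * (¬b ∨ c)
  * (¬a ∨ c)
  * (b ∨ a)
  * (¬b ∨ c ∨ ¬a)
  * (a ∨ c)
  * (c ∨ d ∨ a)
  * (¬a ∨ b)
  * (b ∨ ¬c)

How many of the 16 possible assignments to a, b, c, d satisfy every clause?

2

The models are:
  a=T b=T c=T d=F
  a=T b=T c=T d=T
Count: 2.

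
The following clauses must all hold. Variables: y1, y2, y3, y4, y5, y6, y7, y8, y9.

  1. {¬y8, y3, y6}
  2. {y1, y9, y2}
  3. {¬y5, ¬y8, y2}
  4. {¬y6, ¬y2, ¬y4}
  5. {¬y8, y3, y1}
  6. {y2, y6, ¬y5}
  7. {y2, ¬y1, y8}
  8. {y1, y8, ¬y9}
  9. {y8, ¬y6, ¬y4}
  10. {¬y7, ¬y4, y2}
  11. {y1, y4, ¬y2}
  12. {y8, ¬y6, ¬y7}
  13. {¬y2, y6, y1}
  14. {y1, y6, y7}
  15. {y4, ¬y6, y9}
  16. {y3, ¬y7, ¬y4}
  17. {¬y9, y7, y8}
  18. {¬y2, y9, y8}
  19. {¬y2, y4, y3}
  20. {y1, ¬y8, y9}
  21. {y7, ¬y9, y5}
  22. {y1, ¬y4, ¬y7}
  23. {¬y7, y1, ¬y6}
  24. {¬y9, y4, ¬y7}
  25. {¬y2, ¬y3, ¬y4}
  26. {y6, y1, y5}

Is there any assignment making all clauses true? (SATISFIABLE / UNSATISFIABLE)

Branch on y1: take y1 = True.
Try y2 = False.
  then y8 is forced to True.
  then y5 is forced to False.
The remaining clauses are satisfied by y3 = True, y4 = True, y6 = False, y7 = False, y9 = False.
So y1=1  y2=0  y3=1  y4=1  y5=0  y6=0  y7=0  y8=1  y9=0 is a satisfying assignment.

SATISFIABLE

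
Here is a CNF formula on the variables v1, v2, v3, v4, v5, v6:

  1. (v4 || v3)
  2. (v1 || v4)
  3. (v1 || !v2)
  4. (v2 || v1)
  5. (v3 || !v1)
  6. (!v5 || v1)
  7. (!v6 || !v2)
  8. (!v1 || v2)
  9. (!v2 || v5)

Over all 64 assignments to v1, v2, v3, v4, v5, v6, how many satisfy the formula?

2

Satisfying assignments:
  v1=T v2=T v3=T v4=F v5=T v6=F
  v1=T v2=T v3=T v4=T v5=T v6=F
That's 2 in total.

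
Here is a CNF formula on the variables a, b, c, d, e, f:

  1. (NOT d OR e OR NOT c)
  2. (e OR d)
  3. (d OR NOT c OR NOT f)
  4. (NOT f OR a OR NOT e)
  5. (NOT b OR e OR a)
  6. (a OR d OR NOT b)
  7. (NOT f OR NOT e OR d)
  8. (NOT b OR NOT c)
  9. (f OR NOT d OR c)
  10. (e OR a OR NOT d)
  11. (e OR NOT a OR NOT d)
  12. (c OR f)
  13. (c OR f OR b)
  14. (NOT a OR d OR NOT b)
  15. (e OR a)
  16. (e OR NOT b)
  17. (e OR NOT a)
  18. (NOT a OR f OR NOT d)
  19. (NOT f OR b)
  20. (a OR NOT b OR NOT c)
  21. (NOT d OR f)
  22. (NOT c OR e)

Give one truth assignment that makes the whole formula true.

a=True  b=False  c=True  d=False  e=True  f=False

Set a = True and propagate.
  then e is forced to True.
Set b = False and propagate.
  then f is forced to False.
  then c is forced to True.
  then d is forced to False.
Every clause has at least one true literal under this assignment.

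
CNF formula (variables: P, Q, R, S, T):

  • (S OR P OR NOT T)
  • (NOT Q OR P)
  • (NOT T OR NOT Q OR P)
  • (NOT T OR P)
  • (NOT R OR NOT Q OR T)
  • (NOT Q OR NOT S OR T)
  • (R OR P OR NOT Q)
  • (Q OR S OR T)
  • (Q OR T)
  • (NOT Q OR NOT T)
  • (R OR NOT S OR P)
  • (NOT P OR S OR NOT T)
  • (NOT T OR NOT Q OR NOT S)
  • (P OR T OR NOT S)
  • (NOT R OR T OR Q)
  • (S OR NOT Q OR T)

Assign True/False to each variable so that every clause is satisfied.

P=T  Q=F  R=T  S=T  T=T

Branch on P: take P = True.
Branch on Q: take Q = False.
  then T is forced to True.
  then S is forced to True.
R is now unconstrained; take R = True.
Every clause has at least one true literal under this assignment.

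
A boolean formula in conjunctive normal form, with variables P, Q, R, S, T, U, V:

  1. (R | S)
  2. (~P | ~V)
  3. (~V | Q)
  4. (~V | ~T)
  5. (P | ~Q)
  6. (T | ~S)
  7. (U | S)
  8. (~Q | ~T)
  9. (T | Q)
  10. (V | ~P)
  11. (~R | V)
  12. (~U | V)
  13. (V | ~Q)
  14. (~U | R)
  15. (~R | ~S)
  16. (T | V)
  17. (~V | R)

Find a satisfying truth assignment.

P=False, Q=False, R=False, S=True, T=True, U=False, V=False

Check each clause:
  1. (R | S) — S is true.
  2. (~V | ~P) — ~V is true.
  3. (Q | ~V) — ~V is true.
  4. (~T | ~V) — ~V is true.
  5. (P | ~Q) — ~Q is true.
  6. (T | ~S) — T is true.
  7. (S | U) — S is true.
  8. (~Q | ~T) — ~Q is true.
  9. (T | Q) — T is true.
  10. (V | ~P) — ~P is true.
  11. (~R | V) — ~R is true.
  12. (~U | V) — ~U is true.
  13. (V | ~Q) — ~Q is true.
  14. (~U | R) — ~U is true.
  15. (~S | ~R) — ~R is true.
  16. (V | T) — T is true.
  17. (~V | R) — ~V is true.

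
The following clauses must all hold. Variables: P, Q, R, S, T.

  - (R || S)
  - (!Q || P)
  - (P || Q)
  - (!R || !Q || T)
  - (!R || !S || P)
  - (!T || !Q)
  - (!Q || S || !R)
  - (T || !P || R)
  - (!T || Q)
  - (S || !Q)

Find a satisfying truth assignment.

P = 1, Q = 0, R = 1, S = 0, T = 0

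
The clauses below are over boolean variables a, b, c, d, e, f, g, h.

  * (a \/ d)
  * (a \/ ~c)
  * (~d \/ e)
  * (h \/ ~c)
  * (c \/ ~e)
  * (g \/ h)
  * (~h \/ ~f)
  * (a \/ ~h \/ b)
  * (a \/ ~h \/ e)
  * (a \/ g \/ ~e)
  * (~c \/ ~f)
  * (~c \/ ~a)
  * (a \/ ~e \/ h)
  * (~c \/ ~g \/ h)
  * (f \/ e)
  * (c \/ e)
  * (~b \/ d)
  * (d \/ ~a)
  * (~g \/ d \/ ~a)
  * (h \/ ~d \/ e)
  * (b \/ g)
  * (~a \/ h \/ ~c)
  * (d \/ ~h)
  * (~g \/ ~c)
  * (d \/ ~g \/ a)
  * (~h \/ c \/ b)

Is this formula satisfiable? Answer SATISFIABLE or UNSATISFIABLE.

UNSATISFIABLE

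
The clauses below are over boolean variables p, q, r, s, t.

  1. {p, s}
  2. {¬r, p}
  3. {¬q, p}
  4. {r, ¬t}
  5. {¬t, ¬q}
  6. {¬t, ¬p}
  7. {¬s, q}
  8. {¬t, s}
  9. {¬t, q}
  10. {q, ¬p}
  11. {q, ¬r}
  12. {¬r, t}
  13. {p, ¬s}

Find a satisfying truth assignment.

Try p = True.
  then t is forced to False.
  then q is forced to True.
  then r is forced to False.
s is now unconstrained; take s = True.

p=1  q=1  r=0  s=1  t=0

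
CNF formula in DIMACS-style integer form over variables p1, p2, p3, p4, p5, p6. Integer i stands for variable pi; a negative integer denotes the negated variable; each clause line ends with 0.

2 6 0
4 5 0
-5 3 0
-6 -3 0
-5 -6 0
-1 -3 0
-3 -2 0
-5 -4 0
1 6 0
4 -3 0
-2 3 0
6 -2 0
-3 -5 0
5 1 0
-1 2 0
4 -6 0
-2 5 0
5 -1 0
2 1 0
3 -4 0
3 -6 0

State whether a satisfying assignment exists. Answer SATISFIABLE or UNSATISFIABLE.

p3 = True:
  propagation gives p6=False, p2=True; an empty clause results — contradiction.
p3 = False:
  propagation gives p5=False, p4=True; an empty clause results — contradiction.
Every branch closes, so no satisfying assignment exists.

UNSATISFIABLE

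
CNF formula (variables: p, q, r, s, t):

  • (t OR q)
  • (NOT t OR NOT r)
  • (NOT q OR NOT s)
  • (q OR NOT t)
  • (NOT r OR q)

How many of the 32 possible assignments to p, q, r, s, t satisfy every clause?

6

Satisfying assignments:
  p=0 q=1 r=0 s=0 t=0
  p=0 q=1 r=0 s=0 t=1
  p=0 q=1 r=1 s=0 t=0
  p=1 q=1 r=0 s=0 t=0
  p=1 q=1 r=0 s=0 t=1
  p=1 q=1 r=1 s=0 t=0
Count: 6.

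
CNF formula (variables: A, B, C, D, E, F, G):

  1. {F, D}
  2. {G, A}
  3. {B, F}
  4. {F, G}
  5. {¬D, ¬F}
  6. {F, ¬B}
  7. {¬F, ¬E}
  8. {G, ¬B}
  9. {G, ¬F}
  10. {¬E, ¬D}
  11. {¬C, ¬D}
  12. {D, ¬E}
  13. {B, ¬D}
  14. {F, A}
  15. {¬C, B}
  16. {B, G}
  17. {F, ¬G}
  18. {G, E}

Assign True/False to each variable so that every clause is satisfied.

A = False  B = True  C = False  D = False  E = False  F = True  G = True

Check each clause:
  1. {F, D} — F is true.
  2. {G, A} — G is true.
  3. {B, F} — B is true.
  4. {F, G} — F is true.
  5. {¬D, ¬F} — ¬D is true.
  6. {¬B, F} — F is true.
  7. {¬E, ¬F} — ¬E is true.
  8. {G, ¬B} — G is true.
  9. {¬F, G} — G is true.
  10. {¬E, ¬D} — ¬E is true.
  11. {¬D, ¬C} — ¬D is true.
  12. {D, ¬E} — ¬E is true.
  13. {B, ¬D} — B is true.
  14. {A, F} — F is true.
  15. {¬C, B} — B is true.
  16. {B, G} — B is true.
  17. {F, ¬G} — F is true.
  18. {E, G} — G is true.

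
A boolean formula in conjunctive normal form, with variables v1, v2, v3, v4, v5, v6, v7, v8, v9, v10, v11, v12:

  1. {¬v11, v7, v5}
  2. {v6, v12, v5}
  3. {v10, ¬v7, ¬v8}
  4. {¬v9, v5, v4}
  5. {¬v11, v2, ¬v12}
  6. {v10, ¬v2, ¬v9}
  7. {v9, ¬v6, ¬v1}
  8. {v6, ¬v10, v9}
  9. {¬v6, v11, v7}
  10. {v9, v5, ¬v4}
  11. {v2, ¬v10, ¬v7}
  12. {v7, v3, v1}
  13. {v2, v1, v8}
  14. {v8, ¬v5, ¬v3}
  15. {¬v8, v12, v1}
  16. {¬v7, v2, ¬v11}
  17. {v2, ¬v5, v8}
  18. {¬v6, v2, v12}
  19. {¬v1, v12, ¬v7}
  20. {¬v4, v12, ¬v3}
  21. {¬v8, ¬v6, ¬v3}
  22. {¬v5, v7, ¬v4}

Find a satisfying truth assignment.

Try v1 = False.
The remaining clauses are satisfied by v2 = True, v3 = True, v4 = True, v5 = False, v6 = True, v7 = True, v8 = False, v9 = True, v10 = True, v11 = True, v12 = True.
Every clause has at least one true literal under this assignment.

v1 = 0, v2 = 1, v3 = 1, v4 = 1, v5 = 0, v6 = 1, v7 = 1, v8 = 0, v9 = 1, v10 = 1, v11 = 1, v12 = 1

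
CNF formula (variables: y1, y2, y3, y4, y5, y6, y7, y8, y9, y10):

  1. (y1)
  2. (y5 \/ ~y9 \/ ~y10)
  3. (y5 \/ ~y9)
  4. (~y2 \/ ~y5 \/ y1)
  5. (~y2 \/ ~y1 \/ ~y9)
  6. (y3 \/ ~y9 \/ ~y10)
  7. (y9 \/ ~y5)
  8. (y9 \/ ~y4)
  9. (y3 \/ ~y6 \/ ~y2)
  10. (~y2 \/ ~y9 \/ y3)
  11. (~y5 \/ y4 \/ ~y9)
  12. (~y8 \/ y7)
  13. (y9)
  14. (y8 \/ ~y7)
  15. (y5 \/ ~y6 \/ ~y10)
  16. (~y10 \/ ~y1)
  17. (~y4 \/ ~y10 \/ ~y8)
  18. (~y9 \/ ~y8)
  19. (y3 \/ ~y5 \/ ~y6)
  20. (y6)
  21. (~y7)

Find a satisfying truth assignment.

y1=T, y2=F, y3=T, y4=T, y5=T, y6=T, y7=F, y8=F, y9=T, y10=F

The clause (y1) is unit: y1 must be True.
Unit propagation: (y9) forces y9 = True.
(y5) is a unit clause, so y5 = True.
(~y2) is a unit clause, so y2 = False.
(y4) is a unit clause, so y4 = True.
The clause (~y10) is unit: y10 must be False.
(~y8) is a unit clause, so y8 = False.
Unit propagation: (~y7) forces y7 = False.
The clause (y6) is unit: y6 must be True.
Unit propagation: (y3) forces y3 = True.
Every clause has at least one true literal under this assignment.
Check each clause:
  1. (y1) — y1 is true.
  2. (~y9 \/ ~y10 \/ y5) — y5 is true.
  3. (y5 \/ ~y9) — y5 is true.
  4. (y1 \/ ~y2 \/ ~y5) — y1 is true.
  5. (~y9 \/ ~y1 \/ ~y2) — ~y2 is true.
  6. (y3 \/ ~y9 \/ ~y10) — y3 is true.
  7. (y9 \/ ~y5) — y9 is true.
  8. (~y4 \/ y9) — y9 is true.
  9. (~y2 \/ y3 \/ ~y6) — y3 is true.
  10. (~y2 \/ y3 \/ ~y9) — y3 is true.
  11. (~y5 \/ ~y9 \/ y4) — y4 is true.
  12. (y7 \/ ~y8) — ~y8 is true.
  13. (y9) — y9 is true.
  14. (y8 \/ ~y7) — ~y7 is true.
  15. (~y6 \/ ~y10 \/ y5) — y5 is true.
  16. (~y10 \/ ~y1) — ~y10 is true.
  17. (~y4 \/ ~y8 \/ ~y10) — ~y8 is true.
  18. (~y8 \/ ~y9) — ~y8 is true.
  19. (~y6 \/ y3 \/ ~y5) — y3 is true.
  20. (y6) — y6 is true.
  21. (~y7) — ~y7 is true.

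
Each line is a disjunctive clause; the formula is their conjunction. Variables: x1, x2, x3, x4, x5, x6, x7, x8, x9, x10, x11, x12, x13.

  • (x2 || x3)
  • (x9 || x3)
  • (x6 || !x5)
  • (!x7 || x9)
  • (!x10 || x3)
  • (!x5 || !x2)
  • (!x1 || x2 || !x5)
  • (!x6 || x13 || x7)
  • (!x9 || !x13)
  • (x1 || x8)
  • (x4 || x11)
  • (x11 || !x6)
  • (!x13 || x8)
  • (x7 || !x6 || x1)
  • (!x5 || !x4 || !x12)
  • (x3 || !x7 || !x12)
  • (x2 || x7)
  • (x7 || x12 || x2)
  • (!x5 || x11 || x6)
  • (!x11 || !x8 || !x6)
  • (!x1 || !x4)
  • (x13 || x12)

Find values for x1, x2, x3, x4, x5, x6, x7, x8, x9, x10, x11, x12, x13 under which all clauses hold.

x1=F  x2=T  x3=T  x4=T  x5=F  x6=F  x7=F  x8=T  x9=F  x10=F  x11=T  x12=F  x13=T

x3 occurs only positively in the remaining clauses — set x3 = True.
x5 occurs only negated in the remaining clauses — set x5 = False.
Branch on x1: take x1 = False.
  then x8 is forced to True.
Branch on x2: take x2 = True.
Branch on x4: take x4 = True.
The remaining clauses are satisfied by x6 = False, x7 = False, x9 = False, x10 = False, x11 = True, x12 = False, x13 = True.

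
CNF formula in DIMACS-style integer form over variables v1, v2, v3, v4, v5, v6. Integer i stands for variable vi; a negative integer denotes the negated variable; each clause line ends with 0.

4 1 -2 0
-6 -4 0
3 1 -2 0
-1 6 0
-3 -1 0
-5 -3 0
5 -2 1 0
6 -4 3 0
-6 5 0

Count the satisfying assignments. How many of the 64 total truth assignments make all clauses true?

7

Satisfying assignments:
  v1=0 v2=0 v3=0 v4=0 v5=0 v6=0
  v1=0 v2=0 v3=0 v4=0 v5=1 v6=0
  v1=0 v2=0 v3=0 v4=0 v5=1 v6=1
  v1=0 v2=0 v3=1 v4=0 v5=0 v6=0
  v1=0 v2=0 v3=1 v4=1 v5=0 v6=0
  v1=1 v2=0 v3=0 v4=0 v5=1 v6=1
  v1=1 v2=1 v3=0 v4=0 v5=1 v6=1
Count: 7.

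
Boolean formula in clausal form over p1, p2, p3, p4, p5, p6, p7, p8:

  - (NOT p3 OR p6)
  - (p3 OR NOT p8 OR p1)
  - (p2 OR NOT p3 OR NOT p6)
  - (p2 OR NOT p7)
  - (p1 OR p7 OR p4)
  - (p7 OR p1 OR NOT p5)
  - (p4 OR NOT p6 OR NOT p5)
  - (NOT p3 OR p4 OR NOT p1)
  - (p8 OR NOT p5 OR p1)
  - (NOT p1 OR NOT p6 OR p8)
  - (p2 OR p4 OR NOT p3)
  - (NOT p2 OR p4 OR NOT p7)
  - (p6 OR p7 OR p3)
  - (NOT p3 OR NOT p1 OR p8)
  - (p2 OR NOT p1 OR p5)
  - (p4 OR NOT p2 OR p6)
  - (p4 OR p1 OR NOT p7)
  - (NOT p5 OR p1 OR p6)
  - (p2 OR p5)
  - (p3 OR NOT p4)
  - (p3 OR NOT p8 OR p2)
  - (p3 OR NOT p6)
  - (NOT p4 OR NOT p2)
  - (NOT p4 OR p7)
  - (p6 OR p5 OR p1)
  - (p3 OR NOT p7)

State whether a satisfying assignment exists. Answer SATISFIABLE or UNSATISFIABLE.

UNSATISFIABLE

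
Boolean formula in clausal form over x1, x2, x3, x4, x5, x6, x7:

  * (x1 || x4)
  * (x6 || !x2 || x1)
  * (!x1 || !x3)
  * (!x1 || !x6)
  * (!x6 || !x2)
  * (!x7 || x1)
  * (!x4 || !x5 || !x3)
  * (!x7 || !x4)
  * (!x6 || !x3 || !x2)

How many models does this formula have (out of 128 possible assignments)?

18

Split on x1, then x6.
  x1=T, x6=T: a clause becomes empty — 0.
  x1=T, x6=F: x2, x5 free; 3 ways for (x3,x4,x7) × 2^2 = 12.
  x1=F, x6=T: remaining (x2,x3,x4,x5,x7) ∈ {(F,F,T,F,F); (F,F,T,T,F); (F,T,T,F,F)} — 3.
  x1=F, x6=F: remaining (x2,x3,x4,x5,x7) ∈ {(F,F,T,F,F); (F,F,T,T,F); (F,T,T,F,F)} — 3.
Total: 0 + 12 + 3 + 3 = 18.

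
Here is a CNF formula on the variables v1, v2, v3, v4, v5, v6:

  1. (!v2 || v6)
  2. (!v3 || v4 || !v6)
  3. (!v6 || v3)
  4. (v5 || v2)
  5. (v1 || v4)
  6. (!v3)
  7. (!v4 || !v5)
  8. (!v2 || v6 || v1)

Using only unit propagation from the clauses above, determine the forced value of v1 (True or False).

True

Unit clause (!v3) sets v3 = False.
In (v3 || !v6), v3 is now false; !v6 must hold, so v6 = False.
(!v2 || v6) with v6 = False leaves only !v2, so v2 = False.
(v2 || v5) with v2 = False leaves only v5, so v5 = True.
From (!v5 || !v4) and v5 = True: v4 = False.
In (v4 || v1), v4 is now false; v1 must hold, so v1 = True.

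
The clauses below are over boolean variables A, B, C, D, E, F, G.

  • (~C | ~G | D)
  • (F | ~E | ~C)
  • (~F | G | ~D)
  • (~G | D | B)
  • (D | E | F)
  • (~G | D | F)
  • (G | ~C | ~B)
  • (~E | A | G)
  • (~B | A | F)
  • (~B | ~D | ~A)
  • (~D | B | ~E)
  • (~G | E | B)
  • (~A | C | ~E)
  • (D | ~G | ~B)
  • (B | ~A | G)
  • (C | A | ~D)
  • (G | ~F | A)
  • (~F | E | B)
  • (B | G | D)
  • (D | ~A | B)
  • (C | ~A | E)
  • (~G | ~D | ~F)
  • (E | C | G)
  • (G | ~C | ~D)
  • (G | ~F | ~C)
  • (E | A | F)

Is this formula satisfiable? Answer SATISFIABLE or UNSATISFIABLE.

UNSATISFIABLE

G = True:
  D = True:
    A = True:
      propagation gives B=False, E=False; contradiction.
    A = False:
      propagation gives B=False, E=False; contradiction.
  D = False:
    propagation gives C=False, B=True; an empty clause results — contradiction.
G = False:
  A = True:
    propagation gives B=True, C=False, D=False, E=False; an empty clause results — contradiction.
  A = False:
    propagation gives E=False, F=False; an empty clause results — contradiction.
Every branch closes, so no satisfying assignment exists.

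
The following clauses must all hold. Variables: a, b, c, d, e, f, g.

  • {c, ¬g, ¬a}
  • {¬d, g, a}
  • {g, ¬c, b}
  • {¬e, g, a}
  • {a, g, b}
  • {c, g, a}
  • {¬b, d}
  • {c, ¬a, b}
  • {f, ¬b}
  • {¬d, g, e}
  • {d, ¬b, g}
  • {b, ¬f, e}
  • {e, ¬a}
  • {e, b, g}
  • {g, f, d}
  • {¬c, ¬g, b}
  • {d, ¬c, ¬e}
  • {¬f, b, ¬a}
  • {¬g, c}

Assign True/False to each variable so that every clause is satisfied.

a=True  b=True  c=True  d=True  e=True  f=True  g=True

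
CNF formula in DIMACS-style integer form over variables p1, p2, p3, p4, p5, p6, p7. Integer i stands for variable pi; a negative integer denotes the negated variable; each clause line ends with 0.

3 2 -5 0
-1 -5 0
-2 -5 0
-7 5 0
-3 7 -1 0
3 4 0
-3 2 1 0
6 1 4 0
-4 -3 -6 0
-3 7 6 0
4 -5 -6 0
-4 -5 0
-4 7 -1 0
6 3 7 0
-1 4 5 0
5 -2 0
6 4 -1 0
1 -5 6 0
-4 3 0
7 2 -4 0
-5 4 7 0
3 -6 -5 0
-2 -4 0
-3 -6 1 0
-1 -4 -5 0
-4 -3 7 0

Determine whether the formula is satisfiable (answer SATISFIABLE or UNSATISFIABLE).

p4 = True:
  propagation gives p5=False, p7=False, p1=False, p2=False; an empty clause results — contradiction.
p4 = False:
  p1 = True:
    propagation gives p5=False; an empty clause results — contradiction.
  p1 = False:
    propagation gives p2=True, p5=False; an empty clause results — contradiction.
Every branch closes, so no satisfying assignment exists.

UNSATISFIABLE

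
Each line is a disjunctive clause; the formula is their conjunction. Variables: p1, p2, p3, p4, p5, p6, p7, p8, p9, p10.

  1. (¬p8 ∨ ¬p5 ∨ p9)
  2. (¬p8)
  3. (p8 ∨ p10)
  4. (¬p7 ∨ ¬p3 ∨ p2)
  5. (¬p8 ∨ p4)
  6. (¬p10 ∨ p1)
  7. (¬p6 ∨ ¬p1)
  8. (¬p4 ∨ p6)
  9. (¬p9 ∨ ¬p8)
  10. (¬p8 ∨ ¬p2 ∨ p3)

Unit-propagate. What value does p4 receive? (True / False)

False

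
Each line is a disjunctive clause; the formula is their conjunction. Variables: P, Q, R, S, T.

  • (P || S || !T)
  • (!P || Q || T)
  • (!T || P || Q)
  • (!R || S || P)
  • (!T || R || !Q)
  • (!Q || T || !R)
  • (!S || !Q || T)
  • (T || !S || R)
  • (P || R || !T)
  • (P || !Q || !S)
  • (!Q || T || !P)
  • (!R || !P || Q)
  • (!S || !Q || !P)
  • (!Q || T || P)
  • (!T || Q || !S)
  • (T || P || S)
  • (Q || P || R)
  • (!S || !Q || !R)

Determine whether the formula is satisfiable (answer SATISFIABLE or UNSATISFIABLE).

Branch on P: take P = True.
Try Q = True.
  then T is forced to True.
  then R is forced to True.
  then S is forced to False.
So P = T  Q = T  R = T  S = F  T = T is a satisfying assignment.

SATISFIABLE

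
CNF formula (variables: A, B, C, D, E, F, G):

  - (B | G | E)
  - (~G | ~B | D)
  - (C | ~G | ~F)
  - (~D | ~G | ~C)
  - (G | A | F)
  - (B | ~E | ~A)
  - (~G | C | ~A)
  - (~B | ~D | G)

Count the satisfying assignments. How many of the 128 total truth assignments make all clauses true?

Split on G, then B.
  G=T, B=T: remaining (A,C,D,E,F) ∈ {(F,F,T,F,F); (F,F,T,T,F)} — 2.
  G=T, B=F: 10 of the 32 assignments to (A,C,D,E,F) work.
  G=F, B=T: C, E free; 3 ways for (A,D,F) × 2^2 = 12.
  G=F, B=F: remaining (A,C,D,E,F) ∈ {(F,F,F,T,T); (F,F,T,T,T); (F,T,F,T,T); (F,T,T,T,T)} — 4.
Total: 2 + 10 + 12 + 4 = 28.

28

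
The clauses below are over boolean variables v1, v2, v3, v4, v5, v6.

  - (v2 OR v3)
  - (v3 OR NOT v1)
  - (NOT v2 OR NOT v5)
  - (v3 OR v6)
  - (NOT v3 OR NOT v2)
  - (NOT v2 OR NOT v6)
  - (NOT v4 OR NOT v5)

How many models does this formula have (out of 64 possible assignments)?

Case analysis on v2 and v3:
  v2=1, v3=1: a clause becomes empty — 0.
  v2=1, v3=0: a clause becomes empty — 0.
  v2=0, v3=1: v1, v6 free; 3 ways for (v4,v5) × 2^2 = 12.
  v2=0, v3=0: a clause becomes empty — 0.
Total: 0 + 0 + 12 + 0 = 12.

12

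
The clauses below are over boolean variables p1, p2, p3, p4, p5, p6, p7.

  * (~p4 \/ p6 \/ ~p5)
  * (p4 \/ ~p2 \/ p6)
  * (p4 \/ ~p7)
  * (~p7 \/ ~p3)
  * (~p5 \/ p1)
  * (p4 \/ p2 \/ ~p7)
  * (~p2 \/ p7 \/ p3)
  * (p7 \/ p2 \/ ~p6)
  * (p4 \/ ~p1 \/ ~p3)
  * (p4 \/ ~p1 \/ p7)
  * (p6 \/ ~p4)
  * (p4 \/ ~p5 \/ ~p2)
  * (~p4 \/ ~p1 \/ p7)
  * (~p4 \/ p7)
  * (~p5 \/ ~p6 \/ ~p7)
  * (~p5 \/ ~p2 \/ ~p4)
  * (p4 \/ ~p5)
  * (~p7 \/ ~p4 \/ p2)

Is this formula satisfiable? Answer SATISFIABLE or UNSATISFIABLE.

p5 occurs only negated in the remaining clauses — set p5 = False.
Try p1 = False.
Branch on p2: take p2 = True.
The remaining clauses are satisfied by p3 = True, p4 = False, p6 = True, p7 = False.
So p1=0, p2=1, p3=1, p4=0, p5=0, p6=1, p7=0 is a satisfying assignment.

SATISFIABLE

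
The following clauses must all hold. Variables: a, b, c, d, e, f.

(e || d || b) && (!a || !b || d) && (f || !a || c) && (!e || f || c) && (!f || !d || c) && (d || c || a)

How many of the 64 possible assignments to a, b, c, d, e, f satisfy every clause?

27

Split on c, then d.
  c=1, d=1: a, b, e, f free → 2^4 = 16.
  c=1, d=0: f free; 4 ways for (a,b,e) × 2^1 = 8.
  c=0, d=1: remaining (a,b,e,f) ∈ {(0,0,0,0); (0,1,0,0)} — 2.
  c=0, d=0: remaining (a,b,e,f) ∈ {(1,0,1,1)} — 1.
Total: 16 + 8 + 2 + 1 = 27.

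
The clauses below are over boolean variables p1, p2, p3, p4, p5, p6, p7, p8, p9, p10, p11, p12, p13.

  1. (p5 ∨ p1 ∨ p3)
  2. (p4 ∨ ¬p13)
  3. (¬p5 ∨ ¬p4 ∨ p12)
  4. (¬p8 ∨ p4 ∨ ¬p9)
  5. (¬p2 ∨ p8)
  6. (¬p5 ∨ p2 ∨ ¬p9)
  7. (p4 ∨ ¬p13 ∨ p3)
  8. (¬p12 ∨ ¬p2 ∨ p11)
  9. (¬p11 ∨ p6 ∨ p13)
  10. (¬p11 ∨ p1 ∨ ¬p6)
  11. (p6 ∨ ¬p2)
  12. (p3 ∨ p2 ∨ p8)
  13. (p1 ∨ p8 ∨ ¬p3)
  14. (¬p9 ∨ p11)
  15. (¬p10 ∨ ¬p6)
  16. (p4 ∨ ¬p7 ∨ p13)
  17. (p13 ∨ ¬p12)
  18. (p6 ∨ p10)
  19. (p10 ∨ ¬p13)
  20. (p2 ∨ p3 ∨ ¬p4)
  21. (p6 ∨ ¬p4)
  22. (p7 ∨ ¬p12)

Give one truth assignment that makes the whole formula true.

p1 = T, p2 = F, p3 = F, p4 = F, p5 = F, p6 = T, p7 = F, p8 = T, p9 = F, p10 = F, p11 = F, p12 = F, p13 = F

p1 occurs only positively in the remaining clauses — set p1 = True.
Pure literal: p9 appears only negated; assign p9 = False.
Set p2 = False and propagate.
Try p3 = False.
  then p8 is forced to True.
  then p4 is forced to False.
  then p13 is forced to False.
  then p7 is forced to False.
  then p12 is forced to False.
Set p6 = True and propagate.
  then p10 is forced to False.
p5, p11 are now unconstrained; take p5 = False, p11 = False.
Every clause has at least one true literal under this assignment.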